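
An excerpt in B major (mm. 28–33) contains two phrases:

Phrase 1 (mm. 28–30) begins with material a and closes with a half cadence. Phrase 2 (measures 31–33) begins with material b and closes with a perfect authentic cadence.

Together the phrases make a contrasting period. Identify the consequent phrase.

The phrase ending with the weaker cadence (half cadence) is the antecedent; the one ending more conclusively (perfect authentic cadence) is the consequent. The consequent is phrase 2.

phrase 2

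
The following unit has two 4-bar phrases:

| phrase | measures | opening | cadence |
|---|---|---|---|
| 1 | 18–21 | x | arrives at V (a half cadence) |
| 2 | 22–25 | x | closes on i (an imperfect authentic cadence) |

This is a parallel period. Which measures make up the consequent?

The phrase ending with the weaker cadence (half cadence) is the antecedent; the one ending more conclusively (imperfect authentic cadence) is the consequent. The consequent is measures 22–25.

measures 22–25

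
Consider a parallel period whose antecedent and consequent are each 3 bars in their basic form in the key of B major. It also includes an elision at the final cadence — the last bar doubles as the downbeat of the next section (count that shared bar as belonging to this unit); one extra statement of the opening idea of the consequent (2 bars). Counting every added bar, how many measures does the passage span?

8 measures

Basic parallel period: 3 + 3 = 6 bars.
6 (basic form) + 2 (extra statement) = 8.
The elision shares a bar with the next section but does not change this unit's count.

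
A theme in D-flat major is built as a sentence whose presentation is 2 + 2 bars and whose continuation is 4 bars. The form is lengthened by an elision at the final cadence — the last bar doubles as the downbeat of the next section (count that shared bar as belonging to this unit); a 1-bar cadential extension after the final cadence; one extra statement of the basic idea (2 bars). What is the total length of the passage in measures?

11 measures

Basic sentence: 2 + 2 + 4 = 8 bars.
8 (basic form) + 1 (cadential extension) + 2 (extra statement) = 11.
The elision shares a bar with the next section but does not change this unit's count.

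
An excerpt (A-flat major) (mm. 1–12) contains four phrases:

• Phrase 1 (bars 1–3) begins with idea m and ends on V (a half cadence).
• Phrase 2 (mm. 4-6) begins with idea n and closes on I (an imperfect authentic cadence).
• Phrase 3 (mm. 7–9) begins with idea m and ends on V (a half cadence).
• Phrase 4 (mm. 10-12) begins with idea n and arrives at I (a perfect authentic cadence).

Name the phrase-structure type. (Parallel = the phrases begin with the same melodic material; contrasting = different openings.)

Four phrases in two halves: the first half (bars 1–6) ends with an imperfect authentic cadence, the second (mm. 7-12) with a perfect authentic cadence — a large antecedent–consequent pair, i.e. a double period.
Phrase 3 begins with the same material as phrase 1, making it parallel.

parallel double period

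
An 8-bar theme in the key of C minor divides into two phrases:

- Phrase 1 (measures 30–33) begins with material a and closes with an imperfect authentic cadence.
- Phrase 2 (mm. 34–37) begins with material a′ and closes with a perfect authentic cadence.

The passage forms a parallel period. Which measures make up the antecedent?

The phrase ending with the weaker cadence (imperfect authentic cadence) is the antecedent; the one ending more conclusively (perfect authentic cadence) is the consequent. The antecedent is measures 30–33.

measures 30–33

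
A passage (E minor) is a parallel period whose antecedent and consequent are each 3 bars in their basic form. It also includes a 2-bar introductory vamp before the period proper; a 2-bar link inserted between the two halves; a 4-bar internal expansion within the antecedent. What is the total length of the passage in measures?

Basic parallel period: 3 + 3 = 6 bars.
6 (basic form) + 2 (introduction) + 2 (link) + 4 (internal expansion) = 14.

14 measures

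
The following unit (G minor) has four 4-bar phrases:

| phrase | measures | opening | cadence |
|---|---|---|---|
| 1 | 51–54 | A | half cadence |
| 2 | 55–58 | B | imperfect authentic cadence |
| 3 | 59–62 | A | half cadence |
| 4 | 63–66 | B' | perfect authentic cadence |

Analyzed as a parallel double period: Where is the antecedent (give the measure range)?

In a double period the four phrases pair into a large antecedent (phrases 1–2, ending imperfect authentic cadence) and a large consequent (phrases 3–4, ending perfect authentic cadence). The antecedent spans mm. 51-58.

measures 51–58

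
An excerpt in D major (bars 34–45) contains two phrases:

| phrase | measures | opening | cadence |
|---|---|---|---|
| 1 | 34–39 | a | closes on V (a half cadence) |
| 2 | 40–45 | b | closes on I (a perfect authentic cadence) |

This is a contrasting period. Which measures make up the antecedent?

measures 34–39

The phrase ending with the weaker cadence (half cadence) is the antecedent; the one ending more conclusively (perfect authentic cadence) is the consequent. The antecedent is measures 34–39.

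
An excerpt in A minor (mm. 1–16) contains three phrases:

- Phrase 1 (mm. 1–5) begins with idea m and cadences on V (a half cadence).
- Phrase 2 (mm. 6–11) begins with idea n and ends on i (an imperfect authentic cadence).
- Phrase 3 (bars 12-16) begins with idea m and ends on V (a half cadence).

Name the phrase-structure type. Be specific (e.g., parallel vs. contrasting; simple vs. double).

phrase group

The final phrase closes with a half cadence, which is not stronger than the preceding imperfect authentic cadence; the 3 phrases lack an overall antecedent–consequent design and so form a phrase group.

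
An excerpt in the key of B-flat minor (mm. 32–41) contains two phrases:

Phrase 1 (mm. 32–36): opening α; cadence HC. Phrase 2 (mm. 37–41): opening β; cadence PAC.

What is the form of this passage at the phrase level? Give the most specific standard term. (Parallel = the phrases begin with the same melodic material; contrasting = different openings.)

Phrase 1 ends with a half cadence (weaker) and phrase 2 with a perfect authentic cadence (stronger): antecedent + consequent = a period.
The two phrases open with different material (α / β), so the period is contrasting.

contrasting period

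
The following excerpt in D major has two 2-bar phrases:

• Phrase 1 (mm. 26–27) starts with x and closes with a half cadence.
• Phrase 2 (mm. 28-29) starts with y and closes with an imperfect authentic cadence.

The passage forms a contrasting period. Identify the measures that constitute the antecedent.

The antecedent is the phrase ending with the weaker cadence (half cadence, phrase 1) and the consequent the one ending more conclusively (imperfect authentic cadence, phrase 2); the antecedent is mm. 26-27.

measures 26–27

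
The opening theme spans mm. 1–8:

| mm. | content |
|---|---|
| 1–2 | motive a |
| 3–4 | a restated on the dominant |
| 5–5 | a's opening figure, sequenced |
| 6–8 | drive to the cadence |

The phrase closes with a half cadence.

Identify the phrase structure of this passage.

Basic idea (mm. 1-2) + its repetition (mm. 3–4) form the presentation; fragmentation and cadence (measures 5–8) form the continuation — the 8-bar whole is a sentence.

sentence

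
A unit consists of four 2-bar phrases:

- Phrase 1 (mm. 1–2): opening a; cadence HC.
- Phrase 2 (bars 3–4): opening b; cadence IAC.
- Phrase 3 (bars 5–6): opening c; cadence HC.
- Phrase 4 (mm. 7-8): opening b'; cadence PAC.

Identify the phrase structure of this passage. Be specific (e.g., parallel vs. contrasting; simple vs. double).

contrasting double period

Four phrases in two halves: the first half (measures 1–4) ends with an imperfect authentic cadence, the second (measures 5–8) with a perfect authentic cadence — a large antecedent–consequent pair, i.e. a double period.
Phrase 3 begins with different material from phrase 1, making it contrasting.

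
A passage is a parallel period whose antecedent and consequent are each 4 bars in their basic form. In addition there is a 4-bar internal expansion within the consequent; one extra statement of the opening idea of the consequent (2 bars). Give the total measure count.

Basic parallel period: 4 + 4 = 8 bars.
8 (basic form) + 4 (internal expansion) + 2 (extra statement) = 14.

14 measures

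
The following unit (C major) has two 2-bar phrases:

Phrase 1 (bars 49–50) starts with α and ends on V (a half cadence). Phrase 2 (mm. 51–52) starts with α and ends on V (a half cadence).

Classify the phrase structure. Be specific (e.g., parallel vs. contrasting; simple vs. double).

repeated phrase

Both phrases have the same opening (α) and the same cadence (half cadence): the second is a restatement, not a consequent, so this is a repeated phrase rather than a period.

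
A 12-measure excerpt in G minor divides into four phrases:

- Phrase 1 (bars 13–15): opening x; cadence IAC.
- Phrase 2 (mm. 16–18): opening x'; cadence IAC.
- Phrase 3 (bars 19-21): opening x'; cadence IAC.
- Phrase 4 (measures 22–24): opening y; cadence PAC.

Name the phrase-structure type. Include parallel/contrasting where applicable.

parallel double period

Four phrases in two halves: the first half (mm. 13-18) ends with an imperfect authentic cadence, the second (mm. 19–24) with a perfect authentic cadence — a large antecedent–consequent pair, i.e. a double period.
Phrase 3 begins with the same material as phrase 1, making it parallel.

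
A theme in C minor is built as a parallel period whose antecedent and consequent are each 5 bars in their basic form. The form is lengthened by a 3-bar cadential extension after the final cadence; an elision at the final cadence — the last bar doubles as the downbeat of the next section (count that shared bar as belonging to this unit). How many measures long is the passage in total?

13 measures

Basic parallel period: 5 + 5 = 10 bars.
10 (basic form) + 3 (cadential extension) = 13.
The elision shares a bar with the next section but does not change this unit's count.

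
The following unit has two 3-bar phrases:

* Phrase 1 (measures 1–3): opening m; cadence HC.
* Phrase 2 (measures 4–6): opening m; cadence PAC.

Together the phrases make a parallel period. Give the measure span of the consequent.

measures 4–6

The phrase ending with the weaker cadence (half cadence) is the antecedent; the one ending more conclusively (perfect authentic cadence) is the consequent. The consequent is measures 4–6.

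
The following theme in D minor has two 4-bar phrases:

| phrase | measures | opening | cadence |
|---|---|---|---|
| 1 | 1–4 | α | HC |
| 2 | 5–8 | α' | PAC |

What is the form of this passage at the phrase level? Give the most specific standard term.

Phrase 1 ends with a half cadence (weaker) and phrase 2 with a perfect authentic cadence (stronger): antecedent + consequent = a period.
The two phrases open with the same material (α / α'), so the period is parallel.

parallel period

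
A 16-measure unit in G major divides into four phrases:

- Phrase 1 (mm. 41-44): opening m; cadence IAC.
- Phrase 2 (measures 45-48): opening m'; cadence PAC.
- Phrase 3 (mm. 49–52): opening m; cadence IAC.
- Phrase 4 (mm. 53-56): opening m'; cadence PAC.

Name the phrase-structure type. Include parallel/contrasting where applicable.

The cadence pattern IAC–PAC–IAC–PAC is weak–strong twice, and phrases 3–4 restate phrases 1–2: a period heard twice, not a double period (which would end weakly at phrase 2).

repeated period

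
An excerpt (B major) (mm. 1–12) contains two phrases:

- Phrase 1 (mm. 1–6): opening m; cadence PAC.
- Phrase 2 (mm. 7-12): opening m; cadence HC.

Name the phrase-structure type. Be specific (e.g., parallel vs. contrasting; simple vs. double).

phrase group

The second phrase closes with a half cadence, which is not stronger than the first phrase's perfect authentic cadence; without a weak→strong cadential pair there is no antecedent–consequent relationship, so this is a phrase group rather than a period.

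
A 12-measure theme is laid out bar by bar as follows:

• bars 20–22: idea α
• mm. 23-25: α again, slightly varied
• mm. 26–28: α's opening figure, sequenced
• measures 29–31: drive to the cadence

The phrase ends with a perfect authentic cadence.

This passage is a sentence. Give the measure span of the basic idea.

The presentation of a sentence is the basic idea (mm. 20–22) plus its repetition (mm. 23-25); the basic idea is therefore mm. 20–22.

measures 20–22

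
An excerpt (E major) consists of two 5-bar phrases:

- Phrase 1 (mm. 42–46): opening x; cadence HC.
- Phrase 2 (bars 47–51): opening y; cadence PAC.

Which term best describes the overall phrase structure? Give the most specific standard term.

Phrase 1 ends with a half cadence (weaker) and phrase 2 with a perfect authentic cadence (stronger): antecedent + consequent = a period.
The two phrases open with different material (x / y), so the period is contrasting.

contrasting period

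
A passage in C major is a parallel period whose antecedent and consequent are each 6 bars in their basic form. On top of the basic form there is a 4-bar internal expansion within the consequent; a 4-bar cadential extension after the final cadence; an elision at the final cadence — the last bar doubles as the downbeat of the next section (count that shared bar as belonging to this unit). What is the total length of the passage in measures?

Basic parallel period: 6 + 6 = 12 bars.
12 (basic form) + 4 (internal expansion) + 4 (cadential extension) = 20.
The elision shares a bar with the next section but does not change this unit's count.

20 measures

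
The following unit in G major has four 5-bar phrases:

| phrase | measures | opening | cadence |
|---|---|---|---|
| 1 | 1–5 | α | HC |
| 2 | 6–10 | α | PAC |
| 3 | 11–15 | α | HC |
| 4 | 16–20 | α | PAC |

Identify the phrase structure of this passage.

repeated period

The cadence pattern HC–PAC–HC–PAC is weak–strong twice, and phrases 3–4 restate phrases 1–2: a period heard twice, not a double period (which would end weakly at phrase 2).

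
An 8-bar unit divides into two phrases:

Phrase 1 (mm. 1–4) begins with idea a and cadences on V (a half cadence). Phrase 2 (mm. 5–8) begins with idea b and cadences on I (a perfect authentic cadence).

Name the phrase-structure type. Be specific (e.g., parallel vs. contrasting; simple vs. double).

contrasting period

Phrase 1 ends with a half cadence (weaker) and phrase 2 with a perfect authentic cadence (stronger): antecedent + consequent = a period.
The two phrases open with different material (a / b), so the period is contrasting.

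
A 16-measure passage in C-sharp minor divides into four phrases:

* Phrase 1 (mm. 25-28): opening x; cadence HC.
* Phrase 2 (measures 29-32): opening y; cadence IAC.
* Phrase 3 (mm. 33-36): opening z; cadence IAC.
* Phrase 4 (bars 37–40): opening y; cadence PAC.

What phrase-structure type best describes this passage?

Four phrases in two halves: the first half (measures 25–32) ends with an imperfect authentic cadence, the second (mm. 33–40) with a perfect authentic cadence — a large antecedent–consequent pair, i.e. a double period.
Phrase 3 begins with different material from phrase 1, making it contrasting.

contrasting double period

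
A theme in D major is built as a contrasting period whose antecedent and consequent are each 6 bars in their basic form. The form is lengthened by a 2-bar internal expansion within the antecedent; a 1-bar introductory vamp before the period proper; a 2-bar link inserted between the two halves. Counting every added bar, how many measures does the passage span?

17 measures

Basic contrasting period: 6 + 6 = 12 bars.
12 (basic form) + 2 (internal expansion) + 1 (introduction) + 2 (link) = 17.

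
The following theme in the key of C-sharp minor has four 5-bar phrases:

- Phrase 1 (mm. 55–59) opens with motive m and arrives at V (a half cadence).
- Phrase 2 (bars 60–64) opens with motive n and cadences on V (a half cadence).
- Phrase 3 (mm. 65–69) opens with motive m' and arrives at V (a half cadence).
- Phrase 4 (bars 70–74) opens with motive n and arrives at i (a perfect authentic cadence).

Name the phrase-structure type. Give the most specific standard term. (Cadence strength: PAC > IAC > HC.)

parallel double period

Four phrases in two halves: the first half (mm. 55-64) ends with a half cadence, the second (mm. 65–74) with a perfect authentic cadence — a large antecedent–consequent pair, i.e. a double period.
Phrase 3 begins with the same material as phrase 1, making it parallel.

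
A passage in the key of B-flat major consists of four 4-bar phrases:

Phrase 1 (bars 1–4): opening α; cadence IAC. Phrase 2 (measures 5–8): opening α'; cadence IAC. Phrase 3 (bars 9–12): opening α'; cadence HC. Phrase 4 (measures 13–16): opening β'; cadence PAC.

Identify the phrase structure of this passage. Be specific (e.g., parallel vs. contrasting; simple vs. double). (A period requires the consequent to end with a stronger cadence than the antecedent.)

Four phrases in two halves: the first half (mm. 1-8) ends with an imperfect authentic cadence, the second (mm. 9–16) with a perfect authentic cadence — a large antecedent–consequent pair, i.e. a double period.
Phrase 3 begins with the same material as phrase 1, making it parallel.

parallel double period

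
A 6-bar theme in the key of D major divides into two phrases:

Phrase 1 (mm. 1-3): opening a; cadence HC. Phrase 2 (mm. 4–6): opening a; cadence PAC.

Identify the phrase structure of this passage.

Phrase 1 ends with a half cadence (weaker) and phrase 2 with a perfect authentic cadence (stronger): antecedent + consequent = a period.
The two phrases open with the same material (a / a), so the period is parallel.

parallel period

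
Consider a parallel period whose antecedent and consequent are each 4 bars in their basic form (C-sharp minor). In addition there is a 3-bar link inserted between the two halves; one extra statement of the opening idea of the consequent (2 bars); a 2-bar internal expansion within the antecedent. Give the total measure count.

15 measures

Basic parallel period: 4 + 4 = 8 bars.
8 (basic form) + 3 (link) + 2 (extra statement) + 2 (internal expansion) = 15.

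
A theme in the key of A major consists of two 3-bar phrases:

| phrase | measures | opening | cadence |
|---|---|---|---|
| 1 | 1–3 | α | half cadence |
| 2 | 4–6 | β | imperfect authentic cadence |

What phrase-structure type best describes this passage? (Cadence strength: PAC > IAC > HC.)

contrasting period

Phrase 1 ends with a half cadence (weaker) and phrase 2 with an imperfect authentic cadence (stronger): antecedent + consequent = a period.
The two phrases open with different material (α / β), so the period is contrasting.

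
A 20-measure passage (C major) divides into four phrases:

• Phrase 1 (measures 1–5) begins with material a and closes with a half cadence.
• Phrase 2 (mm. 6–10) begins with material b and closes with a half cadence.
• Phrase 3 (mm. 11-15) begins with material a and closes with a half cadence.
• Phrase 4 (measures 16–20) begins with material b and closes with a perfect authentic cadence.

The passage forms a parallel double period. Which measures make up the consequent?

measures 11–20

In a double period the first pair of phrases (ending half cadence) is the large antecedent and the second pair (ending perfect authentic cadence) is the large consequent; the consequent is measures 11–20.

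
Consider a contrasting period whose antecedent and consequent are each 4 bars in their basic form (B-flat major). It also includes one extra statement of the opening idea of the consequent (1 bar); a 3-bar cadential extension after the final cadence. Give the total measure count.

12 measures

Basic contrasting period: 4 + 4 = 8 bars.
8 (basic form) + 1 (extra statement) + 3 (cadential extension) = 12.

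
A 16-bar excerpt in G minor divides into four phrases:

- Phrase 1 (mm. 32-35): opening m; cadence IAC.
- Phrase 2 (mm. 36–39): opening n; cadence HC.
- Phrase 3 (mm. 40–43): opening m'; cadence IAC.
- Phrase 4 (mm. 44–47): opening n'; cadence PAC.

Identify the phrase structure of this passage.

parallel double period

Four phrases in two halves: the first half (mm. 32–39) ends with a half cadence, the second (mm. 40–47) with a perfect authentic cadence — a large antecedent–consequent pair, i.e. a double period.
Phrase 3 begins with the same material as phrase 1, making it parallel.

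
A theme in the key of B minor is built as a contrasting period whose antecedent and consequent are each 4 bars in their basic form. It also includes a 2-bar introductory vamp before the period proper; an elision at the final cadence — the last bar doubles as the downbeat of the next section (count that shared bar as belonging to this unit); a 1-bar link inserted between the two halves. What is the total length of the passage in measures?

Basic contrasting period: 4 + 4 = 8 bars.
8 (basic form) + 2 (introduction) + 1 (link) = 11.
The elision shares a bar with the next section but does not change this unit's count.

11 measures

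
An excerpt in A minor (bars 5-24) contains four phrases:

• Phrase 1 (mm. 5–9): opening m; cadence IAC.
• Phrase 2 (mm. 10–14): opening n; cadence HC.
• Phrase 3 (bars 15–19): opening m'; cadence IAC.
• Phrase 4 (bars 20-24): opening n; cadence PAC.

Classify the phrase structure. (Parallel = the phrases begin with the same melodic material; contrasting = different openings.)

parallel double period

Four phrases in two halves: the first half (measures 5–14) ends with a half cadence, the second (mm. 15–24) with a perfect authentic cadence — a large antecedent–consequent pair, i.e. a double period.
Phrase 3 begins with the same material as phrase 1, making it parallel.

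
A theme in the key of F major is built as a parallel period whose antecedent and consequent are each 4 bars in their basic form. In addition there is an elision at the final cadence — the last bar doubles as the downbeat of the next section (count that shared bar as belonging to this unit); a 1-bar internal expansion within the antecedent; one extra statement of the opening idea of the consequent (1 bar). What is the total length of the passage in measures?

10 measures

Basic parallel period: 4 + 4 = 8 bars.
8 (basic form) + 1 (internal expansion) + 1 (extra statement) = 10.
The elision shares a bar with the next section but does not change this unit's count.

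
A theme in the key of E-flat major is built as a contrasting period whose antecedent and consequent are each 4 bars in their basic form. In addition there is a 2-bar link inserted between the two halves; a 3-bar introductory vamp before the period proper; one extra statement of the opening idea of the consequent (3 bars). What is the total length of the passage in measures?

16 measures

Basic contrasting period: 4 + 4 = 8 bars.
8 (basic form) + 2 (link) + 3 (introduction) + 3 (extra statement) = 16.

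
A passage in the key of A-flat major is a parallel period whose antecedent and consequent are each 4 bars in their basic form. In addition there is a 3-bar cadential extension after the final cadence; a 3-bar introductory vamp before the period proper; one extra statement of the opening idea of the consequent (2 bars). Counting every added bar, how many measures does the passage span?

Basic parallel period: 4 + 4 = 8 bars.
8 (basic form) + 3 (cadential extension) + 3 (introduction) + 2 (extra statement) = 16.

16 measures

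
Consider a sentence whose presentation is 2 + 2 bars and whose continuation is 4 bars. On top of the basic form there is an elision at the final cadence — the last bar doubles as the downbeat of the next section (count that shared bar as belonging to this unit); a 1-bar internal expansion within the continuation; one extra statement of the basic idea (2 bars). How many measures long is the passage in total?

Basic sentence: 2 + 2 + 4 = 8 bars.
8 (basic form) + 1 (internal expansion) + 2 (extra statement) = 11.
The elision shares a bar with the next section but does not change this unit's count.

11 measures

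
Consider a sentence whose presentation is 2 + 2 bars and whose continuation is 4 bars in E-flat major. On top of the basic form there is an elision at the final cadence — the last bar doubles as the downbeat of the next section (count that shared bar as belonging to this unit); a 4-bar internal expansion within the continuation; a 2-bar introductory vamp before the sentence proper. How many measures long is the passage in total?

14 measures

Basic sentence: 2 + 2 + 4 = 8 bars.
8 (basic form) + 4 (internal expansion) + 2 (introduction) = 14.
The elision shares a bar with the next section but does not change this unit's count.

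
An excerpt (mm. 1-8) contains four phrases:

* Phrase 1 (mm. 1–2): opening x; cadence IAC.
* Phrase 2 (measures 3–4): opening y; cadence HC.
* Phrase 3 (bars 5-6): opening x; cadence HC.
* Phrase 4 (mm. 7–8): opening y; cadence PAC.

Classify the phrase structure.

Four phrases in two halves: the first half (bars 1-4) ends with a half cadence, the second (mm. 5–8) with a perfect authentic cadence — a large antecedent–consequent pair, i.e. a double period.
Phrase 3 begins with the same material as phrase 1, making it parallel.

parallel double period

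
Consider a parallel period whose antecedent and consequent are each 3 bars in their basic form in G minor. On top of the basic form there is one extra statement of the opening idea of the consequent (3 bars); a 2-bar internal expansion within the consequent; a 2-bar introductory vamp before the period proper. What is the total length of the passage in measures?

13 measures

Basic parallel period: 3 + 3 = 6 bars.
6 (basic form) + 3 (extra statement) + 2 (internal expansion) + 2 (introduction) = 13.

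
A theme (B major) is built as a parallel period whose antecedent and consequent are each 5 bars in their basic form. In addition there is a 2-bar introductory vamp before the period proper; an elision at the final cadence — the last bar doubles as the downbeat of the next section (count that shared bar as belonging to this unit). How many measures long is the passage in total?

12 measures

Basic parallel period: 5 + 5 = 10 bars.
10 (basic form) + 2 (introduction) = 12.
The elision shares a bar with the next section but does not change this unit's count.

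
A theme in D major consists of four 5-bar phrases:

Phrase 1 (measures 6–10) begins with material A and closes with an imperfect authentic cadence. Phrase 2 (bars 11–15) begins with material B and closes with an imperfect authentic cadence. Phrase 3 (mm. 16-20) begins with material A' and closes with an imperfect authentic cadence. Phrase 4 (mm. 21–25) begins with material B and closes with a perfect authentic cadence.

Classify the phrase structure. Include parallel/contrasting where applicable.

Four phrases in two halves: the first half (bars 6-15) ends with an imperfect authentic cadence, the second (mm. 16-25) with a perfect authentic cadence — a large antecedent–consequent pair, i.e. a double period.
Phrase 3 begins with the same material as phrase 1, making it parallel.

parallel double period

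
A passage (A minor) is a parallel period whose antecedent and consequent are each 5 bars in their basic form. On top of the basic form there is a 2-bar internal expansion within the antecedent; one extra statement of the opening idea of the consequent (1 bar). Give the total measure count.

Basic parallel period: 5 + 5 = 10 bars.
10 (basic form) + 2 (internal expansion) + 1 (extra statement) = 13.

13 measures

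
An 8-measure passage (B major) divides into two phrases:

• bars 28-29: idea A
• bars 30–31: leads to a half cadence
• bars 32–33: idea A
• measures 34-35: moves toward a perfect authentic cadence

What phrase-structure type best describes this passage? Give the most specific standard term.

Phrase 1 ends with a half cadence (weaker) and phrase 2 with a perfect authentic cadence (stronger): antecedent + consequent = a period.
The two phrases open with the same material (A / A), so the period is parallel.

parallel period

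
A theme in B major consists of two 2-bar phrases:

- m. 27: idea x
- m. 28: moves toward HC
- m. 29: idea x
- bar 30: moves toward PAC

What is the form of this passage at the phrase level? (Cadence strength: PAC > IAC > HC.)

parallel period

Phrase 1 ends with a half cadence (weaker) and phrase 2 with a perfect authentic cadence (stronger): antecedent + consequent = a period.
The two phrases open with the same material (x / x), so the period is parallel.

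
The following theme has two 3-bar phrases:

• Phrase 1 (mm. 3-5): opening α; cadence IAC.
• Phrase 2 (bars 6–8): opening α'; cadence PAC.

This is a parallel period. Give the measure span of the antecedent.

The phrase ending with the weaker cadence (imperfect authentic cadence) is the antecedent; the one ending more conclusively (perfect authentic cadence) is the consequent. The antecedent is measures 3–5.

measures 3–5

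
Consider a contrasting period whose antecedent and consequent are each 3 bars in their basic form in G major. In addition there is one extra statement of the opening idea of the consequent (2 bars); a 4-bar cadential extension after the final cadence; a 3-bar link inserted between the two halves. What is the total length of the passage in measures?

15 measures

Basic contrasting period: 3 + 3 = 6 bars.
6 (basic form) + 2 (extra statement) + 4 (cadential extension) + 3 (link) = 15.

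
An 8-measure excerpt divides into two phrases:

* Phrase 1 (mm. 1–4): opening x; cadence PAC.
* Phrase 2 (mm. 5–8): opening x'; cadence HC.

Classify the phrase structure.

phrase group

The second phrase closes with a half cadence, which is not stronger than the first phrase's perfect authentic cadence; without a weak→strong cadential pair there is no antecedent–consequent relationship, so this is a phrase group rather than a period.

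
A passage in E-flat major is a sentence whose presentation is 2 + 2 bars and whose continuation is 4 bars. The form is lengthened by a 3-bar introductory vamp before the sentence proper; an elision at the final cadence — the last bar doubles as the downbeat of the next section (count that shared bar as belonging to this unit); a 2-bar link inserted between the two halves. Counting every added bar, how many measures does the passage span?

Basic sentence: 2 + 2 + 4 = 8 bars.
8 (basic form) + 3 (introduction) + 2 (link) = 13.
The elision shares a bar with the next section but does not change this unit's count.

13 measures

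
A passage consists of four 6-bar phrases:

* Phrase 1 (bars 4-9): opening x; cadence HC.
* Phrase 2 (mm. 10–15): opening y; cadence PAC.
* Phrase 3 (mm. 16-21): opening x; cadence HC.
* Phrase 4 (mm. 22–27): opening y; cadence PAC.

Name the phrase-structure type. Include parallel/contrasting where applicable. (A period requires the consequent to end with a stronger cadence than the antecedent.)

repeated period

The cadence pattern HC–PAC–HC–PAC is weak–strong twice, and phrases 3–4 restate phrases 1–2: a period heard twice, not a double period (which would end weakly at phrase 2).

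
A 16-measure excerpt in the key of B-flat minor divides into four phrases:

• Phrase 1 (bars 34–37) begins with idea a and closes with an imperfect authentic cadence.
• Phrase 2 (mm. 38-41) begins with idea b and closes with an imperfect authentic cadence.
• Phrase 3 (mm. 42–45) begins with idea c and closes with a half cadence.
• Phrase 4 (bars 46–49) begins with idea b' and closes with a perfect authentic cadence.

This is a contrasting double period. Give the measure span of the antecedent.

In a double period the first pair of phrases (ending imperfect authentic cadence) is the large antecedent and the second pair (ending perfect authentic cadence) is the large consequent; the antecedent is measures 34–41.

measures 34–41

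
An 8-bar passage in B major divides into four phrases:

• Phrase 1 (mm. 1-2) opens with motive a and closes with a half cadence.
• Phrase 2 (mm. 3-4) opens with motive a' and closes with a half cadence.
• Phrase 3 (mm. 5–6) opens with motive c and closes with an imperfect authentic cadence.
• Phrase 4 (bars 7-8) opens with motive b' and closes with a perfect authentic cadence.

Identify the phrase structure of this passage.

Four phrases in two halves: the first half (mm. 1–4) ends with a half cadence, the second (mm. 5–8) with a perfect authentic cadence — a large antecedent–consequent pair, i.e. a double period.
Phrase 3 begins with different material from phrase 1, making it contrasting.

contrasting double period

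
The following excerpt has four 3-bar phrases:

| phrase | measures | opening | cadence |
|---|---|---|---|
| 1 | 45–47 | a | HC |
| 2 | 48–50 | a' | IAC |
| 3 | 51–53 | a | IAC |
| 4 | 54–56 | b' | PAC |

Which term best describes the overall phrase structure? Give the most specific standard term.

Four phrases in two halves: the first half (mm. 45–50) ends with an imperfect authentic cadence, the second (mm. 51-56) with a perfect authentic cadence — a large antecedent–consequent pair, i.e. a double period.
Phrase 3 begins with the same material as phrase 1, making it parallel.

parallel double period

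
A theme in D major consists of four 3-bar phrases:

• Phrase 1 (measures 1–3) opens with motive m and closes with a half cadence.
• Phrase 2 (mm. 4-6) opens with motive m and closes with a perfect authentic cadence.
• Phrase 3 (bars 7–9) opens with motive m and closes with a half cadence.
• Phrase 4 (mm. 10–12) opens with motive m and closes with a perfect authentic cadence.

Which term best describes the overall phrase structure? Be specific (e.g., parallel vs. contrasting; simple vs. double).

repeated period

The cadence pattern HC–PAC–HC–PAC is weak–strong twice, and phrases 3–4 restate phrases 1–2: a period heard twice, not a double period (which would end weakly at phrase 2).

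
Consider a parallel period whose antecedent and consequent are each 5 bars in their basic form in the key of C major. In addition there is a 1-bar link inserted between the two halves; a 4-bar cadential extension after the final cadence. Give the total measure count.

Basic parallel period: 5 + 5 = 10 bars.
10 (basic form) + 1 (link) + 4 (cadential extension) = 15.

15 measures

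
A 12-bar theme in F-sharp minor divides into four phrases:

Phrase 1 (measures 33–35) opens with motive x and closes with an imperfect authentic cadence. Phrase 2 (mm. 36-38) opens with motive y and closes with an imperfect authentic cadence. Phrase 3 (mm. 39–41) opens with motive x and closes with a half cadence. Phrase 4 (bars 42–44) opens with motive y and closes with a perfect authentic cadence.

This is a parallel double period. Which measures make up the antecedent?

measures 33–38

In a double period the first pair of phrases (ending imperfect authentic cadence) is the large antecedent and the second pair (ending perfect authentic cadence) is the large consequent; the antecedent is measures 33–38.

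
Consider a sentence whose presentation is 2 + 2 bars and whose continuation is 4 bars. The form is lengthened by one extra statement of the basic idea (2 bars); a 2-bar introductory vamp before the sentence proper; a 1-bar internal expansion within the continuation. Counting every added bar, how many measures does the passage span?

13 measures

Basic sentence: 2 + 2 + 4 = 8 bars.
8 (basic form) + 2 (extra statement) + 2 (introduction) + 1 (internal expansion) = 13.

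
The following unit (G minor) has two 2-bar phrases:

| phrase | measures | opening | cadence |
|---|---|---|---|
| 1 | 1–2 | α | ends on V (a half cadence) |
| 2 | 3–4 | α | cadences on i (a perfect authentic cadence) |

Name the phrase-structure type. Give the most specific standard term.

Phrase 1 ends with a half cadence (weaker) and phrase 2 with a perfect authentic cadence (stronger): antecedent + consequent = a period.
The two phrases open with the same material (α / α), so the period is parallel.

parallel period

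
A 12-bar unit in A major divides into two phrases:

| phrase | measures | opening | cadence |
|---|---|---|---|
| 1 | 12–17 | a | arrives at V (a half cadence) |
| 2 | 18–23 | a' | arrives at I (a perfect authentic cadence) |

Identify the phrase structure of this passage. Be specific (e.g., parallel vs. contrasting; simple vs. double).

parallel period

Phrase 1 ends with a half cadence (weaker) and phrase 2 with a perfect authentic cadence (stronger): antecedent + consequent = a period.
The two phrases open with the same material (a / a'), so the period is parallel.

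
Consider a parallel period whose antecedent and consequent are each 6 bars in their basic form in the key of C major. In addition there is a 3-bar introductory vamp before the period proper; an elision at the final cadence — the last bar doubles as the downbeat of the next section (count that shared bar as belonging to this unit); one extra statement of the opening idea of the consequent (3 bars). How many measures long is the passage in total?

Basic parallel period: 6 + 6 = 12 bars.
12 (basic form) + 3 (introduction) + 3 (extra statement) = 18.
The elision shares a bar with the next section but does not change this unit's count.

18 measures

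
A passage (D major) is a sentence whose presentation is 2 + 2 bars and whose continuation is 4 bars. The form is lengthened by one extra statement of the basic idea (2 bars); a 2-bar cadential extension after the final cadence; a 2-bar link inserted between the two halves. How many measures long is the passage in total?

Basic sentence: 2 + 2 + 4 = 8 bars.
8 (basic form) + 2 (extra statement) + 2 (cadential extension) + 2 (link) = 14.

14 measures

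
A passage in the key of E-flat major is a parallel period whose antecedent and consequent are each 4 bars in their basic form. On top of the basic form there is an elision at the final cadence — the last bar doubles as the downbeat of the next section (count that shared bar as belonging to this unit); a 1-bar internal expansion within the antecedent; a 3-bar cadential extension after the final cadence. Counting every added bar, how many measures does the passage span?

12 measures

Basic parallel period: 4 + 4 = 8 bars.
8 (basic form) + 1 (internal expansion) + 3 (cadential extension) = 12.
The elision shares a bar with the next section but does not change this unit's count.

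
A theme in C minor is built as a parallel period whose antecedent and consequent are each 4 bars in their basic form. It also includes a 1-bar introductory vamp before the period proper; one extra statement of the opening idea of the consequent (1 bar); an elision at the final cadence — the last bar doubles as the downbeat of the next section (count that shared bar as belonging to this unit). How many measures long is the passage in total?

Basic parallel period: 4 + 4 = 8 bars.
8 (basic form) + 1 (introduction) + 1 (extra statement) = 10.
The elision shares a bar with the next section but does not change this unit's count.

10 measures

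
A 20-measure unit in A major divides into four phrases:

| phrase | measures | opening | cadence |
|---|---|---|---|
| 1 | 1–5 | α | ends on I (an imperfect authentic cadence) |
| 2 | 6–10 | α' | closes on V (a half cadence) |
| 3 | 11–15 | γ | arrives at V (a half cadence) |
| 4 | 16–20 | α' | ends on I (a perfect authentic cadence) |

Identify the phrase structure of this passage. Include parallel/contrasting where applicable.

Four phrases in two halves: the first half (bars 1–10) ends with a half cadence, the second (mm. 11–20) with a perfect authentic cadence — a large antecedent–consequent pair, i.e. a double period.
Phrase 3 begins with different material from phrase 1, making it contrasting.

contrasting double period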